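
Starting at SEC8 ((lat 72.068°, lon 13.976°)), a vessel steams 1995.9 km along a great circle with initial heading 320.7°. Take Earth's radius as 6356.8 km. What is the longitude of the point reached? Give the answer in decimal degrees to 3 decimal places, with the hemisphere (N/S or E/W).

δ = d/R = 1995.9/6356.8 = 0.313979 rad
φ₂ = arcsin(sin φ₁ cos δ + cos φ₁ sin δ cos θ)
   = arcsin(0.95142·0.95111 + 0.30789·0.30885·0.77384) = 78.09584°
λ₂ = λ₁ + atan2(sin θ sin δ cos φ₁, cos δ − sin φ₁ sin φ₂) = -57.52489°

57.525°W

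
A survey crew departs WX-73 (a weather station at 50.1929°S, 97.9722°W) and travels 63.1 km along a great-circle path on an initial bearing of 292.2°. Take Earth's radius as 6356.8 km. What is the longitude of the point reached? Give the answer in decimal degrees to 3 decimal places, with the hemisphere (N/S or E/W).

δ = d/R = 63.1/6356.8 = 0.009926 rad
φ₂ = arcsin(sin φ₁ cos δ + cos φ₁ sin δ cos θ)
   = arcsin(-0.76820·0.99995 + 0.64020·0.00993·0.37784) = -49.97512°
λ₂ = λ₁ + atan2(sin θ sin δ cos φ₁, cos δ − sin φ₁ sin φ₂) = -98.79100°

98.791°W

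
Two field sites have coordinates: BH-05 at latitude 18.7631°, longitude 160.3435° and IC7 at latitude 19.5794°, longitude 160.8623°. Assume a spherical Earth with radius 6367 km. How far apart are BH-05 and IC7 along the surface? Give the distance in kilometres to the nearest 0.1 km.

Δφ = 0.8163°,  Δλ = 0.5188°
a = sin²(Δφ/2) + cos φ₁ cos φ₂ sin²(Δλ/2) = 0.000069
c = 2·arcsin(√a) = 0.016617 rad = 0.9521°
d = R·c = 6367 × 0.016617 = 105.8 km

105.8 km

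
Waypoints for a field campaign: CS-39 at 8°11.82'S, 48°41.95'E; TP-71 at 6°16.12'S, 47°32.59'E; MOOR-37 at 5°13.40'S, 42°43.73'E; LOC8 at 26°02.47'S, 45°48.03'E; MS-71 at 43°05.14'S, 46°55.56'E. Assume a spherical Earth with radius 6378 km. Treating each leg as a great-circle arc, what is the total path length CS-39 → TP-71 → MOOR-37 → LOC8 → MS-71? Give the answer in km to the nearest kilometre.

CS-39: φ = -8.19700°, λ = +48.69917°
TP-71: φ = -6.26867°, λ = +47.54317°
MOOR-37: φ = -5.22333°, λ = +42.72883°
LOC8: φ = -26.04117°, λ = +45.80050°
MS-71: φ = -43.08567°, λ = +46.92600°
CS-39→TP-71: c = 0.039157 rad, d = 249.74 km
TP-71→MOOR-37: c = 0.085570 rad, d = 545.77 km
MOOR-37→LOC8: c = 0.366940 rad, d = 2340.34 km
LOC8→MS-71: c = 0.297914 rad, d = 1900.10 km
Total = 249.74 + 545.77 + 2340.34 + 1900.10 = 5035.95 km

5036 km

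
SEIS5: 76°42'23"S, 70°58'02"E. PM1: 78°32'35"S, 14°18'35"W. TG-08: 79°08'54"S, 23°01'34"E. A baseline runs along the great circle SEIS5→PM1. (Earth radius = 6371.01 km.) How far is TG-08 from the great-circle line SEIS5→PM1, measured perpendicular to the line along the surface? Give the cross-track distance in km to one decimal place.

SEIS5: φ = -76.70639°, λ = +70.96722°
PM1: φ = -78.54306°, λ = -14.30972°
TG-08: φ = -79.14833°, λ = +23.02611°
δ₁₃ = central angle SEIS5→TG-08 = 0.174569 rad  (haversine)
θ₁₃ = bearing SEIS5→TG-08 = 233.591°,  θ₁₂ = bearing SEIS5→PM1 = 223.385°
dₓₜ = R·arcsin(sin δ₁₃ · sin(θ₁₃ − θ₁₂)) = 6371.01·arcsin(0.17368·sin(10.206°)) = 196.088 km
|dₓₜ| = 196.088 km

196.1 km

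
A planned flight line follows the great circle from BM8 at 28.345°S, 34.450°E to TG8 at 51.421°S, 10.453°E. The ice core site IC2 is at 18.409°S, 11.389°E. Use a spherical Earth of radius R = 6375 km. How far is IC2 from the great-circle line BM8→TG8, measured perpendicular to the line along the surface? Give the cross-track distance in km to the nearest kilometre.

δ₁₃ = central angle BM8→IC2 = 0.407109 rad  (haversine)
θ₁₃ = bearing BM8→IC2 = 290.173°,  θ₁₂ = bearing BM8→TG8 = 211.274°
dₓₜ = R·arcsin(sin δ₁₃ · sin(θ₁₃ − θ₁₂)) = 6375·arcsin(0.39596·sin(78.899°)) = 2543.976 km
|dₓₜ| = 2543.976 km

2544 km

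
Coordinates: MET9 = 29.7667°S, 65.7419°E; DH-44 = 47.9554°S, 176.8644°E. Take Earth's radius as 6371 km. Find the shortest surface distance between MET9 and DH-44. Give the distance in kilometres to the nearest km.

8989 km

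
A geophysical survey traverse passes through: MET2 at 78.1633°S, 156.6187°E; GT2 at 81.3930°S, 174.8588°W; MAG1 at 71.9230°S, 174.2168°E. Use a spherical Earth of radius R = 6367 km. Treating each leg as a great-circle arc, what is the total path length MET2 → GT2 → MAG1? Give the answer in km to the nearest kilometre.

1741 km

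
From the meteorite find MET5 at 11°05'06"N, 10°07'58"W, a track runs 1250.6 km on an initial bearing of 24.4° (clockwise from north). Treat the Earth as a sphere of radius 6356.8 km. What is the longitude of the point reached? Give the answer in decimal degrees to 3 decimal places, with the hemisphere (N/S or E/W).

5.161°W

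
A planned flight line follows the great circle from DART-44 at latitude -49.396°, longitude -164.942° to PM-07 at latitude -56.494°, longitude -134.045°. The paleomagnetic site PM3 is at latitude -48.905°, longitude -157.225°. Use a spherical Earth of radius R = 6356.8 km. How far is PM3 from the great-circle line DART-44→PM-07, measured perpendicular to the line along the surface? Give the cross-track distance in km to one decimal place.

δ₁₃ = central angle DART-44→PM3 = 0.088472 rad  (haversine)
θ₁₃ = bearing DART-44→PM3 = 87.373°,  θ₁₂ = bearing DART-44→PM-07 = 122.852°
dₓₜ = R·arcsin(sin δ₁₃ · sin(θ₁₃ − θ₁₂)) = 6356.8·arcsin(0.08836·sin(-35.479°)) = -326.135 km
|dₓₜ| = 326.135 km

326.1 km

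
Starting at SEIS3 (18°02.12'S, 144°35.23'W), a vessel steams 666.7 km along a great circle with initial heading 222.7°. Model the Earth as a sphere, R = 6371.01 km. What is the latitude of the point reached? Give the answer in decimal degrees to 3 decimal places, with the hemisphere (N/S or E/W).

SEIS3: φ = -18.03533°, λ = -144.58717°
δ = d/R = 666.7/6371.01 = 0.104646 rad
φ₂ = arcsin(sin φ₁ cos δ + cos φ₁ sin δ cos θ)
   = arcsin(-0.30960·0.99453 + 0.95087·0.10446·-0.73491) = -22.38966°
λ₂ = λ₁ + atan2(sin θ sin δ cos φ₁, cos δ − sin φ₁ sin φ₂) = -148.98105°

22.390°S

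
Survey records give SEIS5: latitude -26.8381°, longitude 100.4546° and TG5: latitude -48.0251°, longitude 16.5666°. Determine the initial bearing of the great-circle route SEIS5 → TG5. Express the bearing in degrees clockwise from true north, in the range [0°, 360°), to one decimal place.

Δλ = -83.8880°
y = sin Δλ · cos φ₂ = -0.665003
x = cos φ₁ sin φ₂ − sin φ₁ cos φ₂ cos Δλ = -0.631210
θ = atan2(y, x) = -133.5066° → 226.4934° (mod 360°)

226.5°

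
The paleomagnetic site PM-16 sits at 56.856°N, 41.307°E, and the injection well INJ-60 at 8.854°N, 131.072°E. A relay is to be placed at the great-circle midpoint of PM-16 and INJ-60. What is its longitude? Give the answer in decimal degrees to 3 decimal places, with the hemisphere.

102.170°E

Bx = cos φ₂ cos Δλ = 0.004053,  By = cos φ₂ sin Δλ = 0.988075
φₘ = atan2(sin φ₁ + sin φ₂, √((cos φ₁ + Bx)² + By²)) = 41.22589°
λₘ = λ₁ + atan2(By, cos φ₁ + Bx) = 102.16974°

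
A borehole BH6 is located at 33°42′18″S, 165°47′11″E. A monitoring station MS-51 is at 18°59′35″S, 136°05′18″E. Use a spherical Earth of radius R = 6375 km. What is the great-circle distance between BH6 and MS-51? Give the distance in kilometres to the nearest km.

3365 km

BH6: φ = -33.70500°, λ = +165.78639°
MS-51: φ = -18.99306°, λ = +136.08833°
Δφ = 14.7119°,  Δλ = -29.6981°
a = sin²(Δφ/2) + cos φ₁ cos φ₂ sin²(Δλ/2) = 0.068054
c = 2·arcsin(√a) = 0.527851 rad = 30.2436°
d = R·c = 6375 × 0.527851 = 3365.0 km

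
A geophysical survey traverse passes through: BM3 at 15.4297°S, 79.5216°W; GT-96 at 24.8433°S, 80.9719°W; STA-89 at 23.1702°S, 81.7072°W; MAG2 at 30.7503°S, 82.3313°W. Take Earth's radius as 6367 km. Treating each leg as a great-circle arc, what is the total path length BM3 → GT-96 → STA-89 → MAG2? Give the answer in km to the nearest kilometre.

BM3→GT-96: c = 0.166003 rad, d = 1056.94 km
GT-96→STA-89: c = 0.031466 rad, d = 200.35 km
STA-89→MAG2: c = 0.132653 rad, d = 844.60 km
Total = 1056.94 + 200.35 + 844.60 = 2101.88 km

2102 km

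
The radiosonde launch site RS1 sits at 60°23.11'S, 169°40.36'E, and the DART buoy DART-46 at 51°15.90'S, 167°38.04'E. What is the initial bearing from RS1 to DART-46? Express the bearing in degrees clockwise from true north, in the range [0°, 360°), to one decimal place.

RS1: φ = -60.38517°, λ = +169.67267°
DART-46: φ = -51.26500°, λ = +167.63400°
Δλ = -2.0387°
y = sin Δλ · cos φ₂ = -0.022259
x = cos φ₁ sin φ₂ − sin φ₁ cos φ₂ cos Δλ = 0.158161
θ = atan2(y, x) = -8.0111° → 351.9889° (mod 360°)

352.0°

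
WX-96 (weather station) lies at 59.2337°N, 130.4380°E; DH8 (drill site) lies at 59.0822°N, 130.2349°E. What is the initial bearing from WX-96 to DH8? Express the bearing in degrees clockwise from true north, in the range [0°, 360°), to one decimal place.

214.6°

Δλ = -0.2031°
y = sin Δλ · cos φ₂ = -0.001821
x = cos φ₁ sin φ₂ − sin φ₁ cos φ₂ cos Δλ = -0.002641
θ = atan2(y, x) = -145.4126° → 214.5874° (mod 360°)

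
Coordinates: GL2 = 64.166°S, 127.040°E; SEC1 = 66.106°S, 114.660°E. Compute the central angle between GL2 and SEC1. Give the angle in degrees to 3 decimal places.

5.544°

Δφ = -1.9400°,  Δλ = -12.3800°
a = sin²(Δφ/2) + cos φ₁ cos φ₂ sin²(Δλ/2) = 0.002339
c = 2·arcsin(√a) = 0.096758 rad = 5.5438°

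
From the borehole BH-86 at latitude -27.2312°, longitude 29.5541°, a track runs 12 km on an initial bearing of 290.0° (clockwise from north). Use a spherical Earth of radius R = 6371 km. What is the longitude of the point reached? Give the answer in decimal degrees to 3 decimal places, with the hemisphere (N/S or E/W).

29.440°E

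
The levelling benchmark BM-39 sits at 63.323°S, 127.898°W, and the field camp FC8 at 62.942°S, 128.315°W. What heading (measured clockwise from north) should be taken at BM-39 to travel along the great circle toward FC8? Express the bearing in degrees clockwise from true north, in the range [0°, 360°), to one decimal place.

333.5°

Δλ = -0.4170°
y = sin Δλ · cos φ₂ = -0.003311
x = cos φ₁ sin φ₂ − sin φ₁ cos φ₂ cos Δλ = 0.006639
θ = atan2(y, x) = -26.5045° → 333.4955° (mod 360°)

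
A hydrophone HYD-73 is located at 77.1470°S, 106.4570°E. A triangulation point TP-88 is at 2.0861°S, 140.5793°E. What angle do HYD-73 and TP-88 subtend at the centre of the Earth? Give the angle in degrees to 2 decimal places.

77.32°

Δφ = 75.0609°,  Δλ = 34.1223°
a = sin²(Δφ/2) + cos φ₁ cos φ₂ sin²(Δλ/2) = 0.390240
c = 2·arcsin(√a) = 1.349473 rad = 77.3191°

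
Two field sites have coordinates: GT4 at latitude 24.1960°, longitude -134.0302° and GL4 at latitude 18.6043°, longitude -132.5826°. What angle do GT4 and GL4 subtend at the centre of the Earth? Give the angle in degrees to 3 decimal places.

Δφ = -5.5917°,  Δλ = 1.4476°
a = sin²(Δφ/2) + cos φ₁ cos φ₂ sin²(Δλ/2) = 0.002517
c = 2·arcsin(√a) = 0.100385 rad = 5.7517°

5.752°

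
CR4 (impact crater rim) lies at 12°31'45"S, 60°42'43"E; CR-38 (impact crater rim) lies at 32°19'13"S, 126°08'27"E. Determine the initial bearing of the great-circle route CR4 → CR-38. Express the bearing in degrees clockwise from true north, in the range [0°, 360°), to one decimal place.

120.1°

CR4: φ = -12.52917°, λ = +60.71194°
CR-38: φ = -32.32028°, λ = +126.14083°
Δλ = 65.4289°
y = sin Δλ · cos φ₂ = 0.768548
x = cos φ₁ sin φ₂ − sin φ₁ cos φ₂ cos Δλ = -0.445688
θ = atan2(y, x) = 120.1098° → 120.1098° (mod 360°)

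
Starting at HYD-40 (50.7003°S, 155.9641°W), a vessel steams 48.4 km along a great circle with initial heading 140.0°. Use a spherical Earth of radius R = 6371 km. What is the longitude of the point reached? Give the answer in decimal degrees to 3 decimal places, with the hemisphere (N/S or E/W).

δ = d/R = 48.4/6371 = 0.007597 rad
φ₂ = arcsin(sin φ₁ cos δ + cos φ₁ sin δ cos θ)
   = arcsin(-0.77384·0.99997 + 0.63338·0.00760·-0.76604) = -51.03290°
λ₂ = λ₁ + atan2(sin θ sin δ cos φ₁, cos δ − sin φ₁ sin φ₂) = -155.51920°

155.519°W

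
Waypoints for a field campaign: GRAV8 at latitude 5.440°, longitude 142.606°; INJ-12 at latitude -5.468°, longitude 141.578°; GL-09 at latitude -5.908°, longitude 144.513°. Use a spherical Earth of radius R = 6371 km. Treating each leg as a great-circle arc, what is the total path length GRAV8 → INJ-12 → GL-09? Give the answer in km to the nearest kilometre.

GRAV8→INJ-12: c = 0.191222 rad, d = 1218.27 km
INJ-12→GL-09: c = 0.051548 rad, d = 328.41 km
Total = 1218.27 + 328.41 = 1546.69 km

1547 km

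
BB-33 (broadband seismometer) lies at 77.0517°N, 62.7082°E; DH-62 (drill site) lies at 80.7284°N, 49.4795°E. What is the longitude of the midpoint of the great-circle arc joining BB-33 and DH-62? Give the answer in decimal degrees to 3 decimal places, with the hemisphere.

Bx = cos φ₂ cos Δλ = 0.156839,  By = cos φ₂ sin Δλ = -0.036869
φₘ = atan2(sin φ₁ + sin φ₂, √((cos φ₁ + Bx)² + By²)) = 78.96024°
λₘ = λ₁ + atan2(By, cos φ₁ + Bx) = 57.17964°

57.180°E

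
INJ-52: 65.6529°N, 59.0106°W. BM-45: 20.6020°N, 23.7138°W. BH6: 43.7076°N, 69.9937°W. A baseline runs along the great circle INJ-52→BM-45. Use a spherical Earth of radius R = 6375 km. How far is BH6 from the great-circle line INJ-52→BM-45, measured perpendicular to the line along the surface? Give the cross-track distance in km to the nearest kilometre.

2291 km

δ₁₃ = central angle INJ-52→BH6 = 0.397369 rad  (haversine)
θ₁₃ = bearing INJ-52→BH6 = 200.847°,  θ₁₂ = bearing INJ-52→BM-45 = 135.530°
dₓₜ = R·arcsin(sin δ₁₃ · sin(θ₁₃ − θ₁₂)) = 6375·arcsin(0.38699·sin(65.317°)) = 2290.642 km
|dₓₜ| = 2290.642 km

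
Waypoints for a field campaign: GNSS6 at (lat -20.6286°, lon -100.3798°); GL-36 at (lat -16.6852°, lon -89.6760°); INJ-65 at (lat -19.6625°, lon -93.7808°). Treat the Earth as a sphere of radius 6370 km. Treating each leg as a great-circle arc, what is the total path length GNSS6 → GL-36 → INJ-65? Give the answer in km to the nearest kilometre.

1755 km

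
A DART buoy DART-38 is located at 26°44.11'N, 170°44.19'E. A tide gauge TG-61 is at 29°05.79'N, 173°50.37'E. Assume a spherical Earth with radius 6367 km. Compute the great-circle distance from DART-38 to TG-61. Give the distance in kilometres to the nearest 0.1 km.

DART-38: φ = +26.73517°, λ = +170.73650°
TG-61: φ = +29.09650°, λ = +173.83950°
Δφ = 2.3613°,  Δλ = 3.1030°
a = sin²(Δφ/2) + cos φ₁ cos φ₂ sin²(Δλ/2) = 0.000997
c = 2·arcsin(√a) = 0.063150 rad = 3.6182°
d = R·c = 6367 × 0.063150 = 402.1 km

402.1 km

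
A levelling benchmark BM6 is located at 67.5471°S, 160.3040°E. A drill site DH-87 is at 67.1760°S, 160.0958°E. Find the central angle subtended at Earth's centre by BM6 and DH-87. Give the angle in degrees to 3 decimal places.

Δφ = 0.3711°,  Δλ = -0.2082°
a = sin²(Δφ/2) + cos φ₁ cos φ₂ sin²(Δλ/2) = 0.000011
c = 2·arcsin(√a) = 0.006626 rad = 0.3797°

0.380°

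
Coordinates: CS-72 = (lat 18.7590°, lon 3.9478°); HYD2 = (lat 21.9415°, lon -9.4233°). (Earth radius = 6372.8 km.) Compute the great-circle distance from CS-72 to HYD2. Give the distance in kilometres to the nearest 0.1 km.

1438.0 km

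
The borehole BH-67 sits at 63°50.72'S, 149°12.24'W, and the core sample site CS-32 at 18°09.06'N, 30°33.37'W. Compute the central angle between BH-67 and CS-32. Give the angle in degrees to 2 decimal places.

BH-67: φ = -63.84533°, λ = -149.20400°
CS-32: φ = +18.15100°, λ = -30.55617°
Δφ = 81.9963°,  Δλ = 118.6478°
a = sin²(Δφ/2) + cos φ₁ cos φ₂ sin²(Δλ/2) = 0.740219
c = 2·arcsin(√a) = 2.071949 rad = 118.7140°

118.71°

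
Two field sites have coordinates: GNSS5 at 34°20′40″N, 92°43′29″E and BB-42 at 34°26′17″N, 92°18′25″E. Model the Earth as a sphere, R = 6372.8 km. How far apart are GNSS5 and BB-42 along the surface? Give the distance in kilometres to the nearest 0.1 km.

39.7 km

GNSS5: φ = +34.34444°, λ = +92.72472°
BB-42: φ = +34.43806°, λ = +92.30694°
Δφ = 0.0936°,  Δλ = -0.4178°
a = sin²(Δφ/2) + cos φ₁ cos φ₂ sin²(Δλ/2) = 0.000010
c = 2·arcsin(√a) = 0.006235 rad = 0.3572°
d = R·c = 6372.8 × 0.006235 = 39.7 km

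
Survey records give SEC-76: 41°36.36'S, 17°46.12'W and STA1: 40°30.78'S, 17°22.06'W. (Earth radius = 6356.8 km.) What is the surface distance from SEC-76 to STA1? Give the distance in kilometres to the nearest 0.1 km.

125.8 km

SEC-76: φ = -41.60600°, λ = -17.76867°
STA1: φ = -40.51300°, λ = -17.36767°
Δφ = 1.0930°,  Δλ = 0.4010°
a = sin²(Δφ/2) + cos φ₁ cos φ₂ sin²(Δλ/2) = 0.000098
c = 2·arcsin(√a) = 0.019793 rad = 1.1340°
d = R·c = 6356.8 × 0.019793 = 125.8 km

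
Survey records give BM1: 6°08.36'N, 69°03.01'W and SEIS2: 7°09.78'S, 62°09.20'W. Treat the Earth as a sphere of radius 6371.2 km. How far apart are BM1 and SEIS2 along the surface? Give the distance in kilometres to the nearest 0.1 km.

BM1: φ = +6.13933°, λ = -69.05017°
SEIS2: φ = -7.16300°, λ = -62.15333°
Δφ = -13.3023°,  Δλ = 6.8968°
a = sin²(Δφ/2) + cos φ₁ cos φ₂ sin²(Δλ/2) = 0.016984
c = 2·arcsin(√a) = 0.261392 rad = 14.9767°
d = R·c = 6371.2 × 0.261392 = 1665.4 km

1665.4 km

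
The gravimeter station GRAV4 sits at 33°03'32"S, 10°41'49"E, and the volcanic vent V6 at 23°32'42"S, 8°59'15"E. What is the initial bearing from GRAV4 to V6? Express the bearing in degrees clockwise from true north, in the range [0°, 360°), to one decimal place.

350.6°

GRAV4: φ = -33.05889°, λ = +10.69694°
V6: φ = -23.54500°, λ = +8.98750°
Δλ = -1.7094°
y = sin Δλ · cos φ₂ = -0.027347
x = cos φ₁ sin φ₂ − sin φ₁ cos φ₂ cos Δλ = 0.165064
θ = atan2(y, x) = -9.4072° → 350.5928° (mod 360°)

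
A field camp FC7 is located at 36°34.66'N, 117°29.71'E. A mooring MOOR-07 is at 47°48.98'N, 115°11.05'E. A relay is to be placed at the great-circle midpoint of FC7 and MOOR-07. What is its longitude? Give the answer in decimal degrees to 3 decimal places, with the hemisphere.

116.443°E

FC7: φ = +36.57767°, λ = +117.49517°
MOOR-07: φ = +47.81633°, λ = +115.18417°
Bx = cos φ₂ cos Δλ = 0.670963,  By = cos φ₂ sin Δλ = -0.027078
φₘ = atan2(sin φ₁ + sin φ₂, √((cos φ₁ + Bx)² + By²)) = 42.20275°
λₘ = λ₁ + atan2(By, cos φ₁ + Bx) = 116.44276°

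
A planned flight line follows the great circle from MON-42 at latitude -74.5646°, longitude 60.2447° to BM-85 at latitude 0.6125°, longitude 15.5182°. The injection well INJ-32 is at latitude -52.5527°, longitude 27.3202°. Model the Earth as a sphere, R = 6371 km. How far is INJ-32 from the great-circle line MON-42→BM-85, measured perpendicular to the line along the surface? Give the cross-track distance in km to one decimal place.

δ₁₃ = central angle MON-42→INJ-32 = 0.448464 rad  (haversine)
θ₁₃ = bearing MON-42→INJ-32 = 310.340°,  θ₁₂ = bearing MON-42→BM-85 = 314.340°
dₓₜ = R·arcsin(sin δ₁₃ · sin(θ₁₃ − θ₁₂)) = 6371·arcsin(0.43358·sin(-4.000°)) = -192.742 km
|dₓₜ| = 192.742 km

192.7 km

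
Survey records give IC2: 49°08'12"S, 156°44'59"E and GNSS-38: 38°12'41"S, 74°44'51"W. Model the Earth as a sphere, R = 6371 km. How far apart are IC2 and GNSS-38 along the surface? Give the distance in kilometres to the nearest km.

9063 km

IC2: φ = -49.13667°, λ = +156.74972°
GNSS-38: φ = -38.21139°, λ = -74.74750°
Δφ = 10.9253°,  Δλ = 128.5028°
a = sin²(Δφ/2) + cos φ₁ cos φ₂ sin²(Δλ/2) = 0.426117
c = 2·arcsin(√a) = 1.422487 rad = 81.5025°
d = R·c = 6371 × 1.422487 = 9062.7 km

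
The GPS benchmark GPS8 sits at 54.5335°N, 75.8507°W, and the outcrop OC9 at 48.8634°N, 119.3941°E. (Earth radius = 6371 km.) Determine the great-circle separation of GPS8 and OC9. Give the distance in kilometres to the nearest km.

Δφ = -5.6701°,  Δλ = -164.7552°
a = sin²(Δφ/2) + cos φ₁ cos φ₂ sin²(Δλ/2) = 0.377436
c = 2·arcsin(√a) = 1.323146 rad = 75.8107°
d = R·c = 6371 × 1.323146 = 8429.8 km

8430 km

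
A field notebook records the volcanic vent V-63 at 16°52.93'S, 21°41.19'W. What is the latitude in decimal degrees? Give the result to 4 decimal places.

16.8822°S

16° + 52.93′/60 = 16 + 0.88217 = 16.8822°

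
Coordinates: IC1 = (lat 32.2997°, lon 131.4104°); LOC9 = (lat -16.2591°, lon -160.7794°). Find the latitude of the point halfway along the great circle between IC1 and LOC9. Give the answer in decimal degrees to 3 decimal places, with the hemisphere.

9.627°N

Bx = cos φ₂ cos Δλ = 0.362571,  By = cos φ₂ sin Δλ = 0.888905
φₘ = atan2(sin φ₁ + sin φ₂, √((cos φ₁ + Bx)² + By²)) = 9.62658°
λₘ = λ₁ + atan2(By, cos φ₁ + Bx) = 167.76157°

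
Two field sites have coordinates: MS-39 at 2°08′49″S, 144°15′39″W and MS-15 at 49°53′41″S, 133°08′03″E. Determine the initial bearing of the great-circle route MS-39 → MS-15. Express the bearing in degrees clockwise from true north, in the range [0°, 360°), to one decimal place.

220.0°

MS-39: φ = -2.14694°, λ = -144.26083°
MS-15: φ = -49.89472°, λ = +133.13417°
Δλ = -82.6050°
y = sin Δλ · cos φ₂ = -0.638836
x = cos φ₁ sin φ₂ − sin φ₁ cos φ₂ cos Δλ = -0.761219
θ = atan2(y, x) = -139.9957° → 220.0043° (mod 360°)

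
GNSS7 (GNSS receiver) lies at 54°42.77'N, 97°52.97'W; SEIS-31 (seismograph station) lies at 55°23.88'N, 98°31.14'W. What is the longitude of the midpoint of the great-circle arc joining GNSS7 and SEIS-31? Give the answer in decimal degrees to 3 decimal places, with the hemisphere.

GNSS7: φ = +54.71283°, λ = -97.88283°
SEIS-31: φ = +55.39800°, λ = -98.51900°
Bx = cos φ₂ cos Δλ = 0.567837,  By = cos φ₂ sin Δλ = -0.006305
φₘ = atan2(sin φ₁ + sin φ₂, √((cos φ₁ + Bx)² + By²)) = 55.05583°
λₘ = λ₁ + atan2(By, cos φ₁ + Bx) = -98.19819°

98.198°W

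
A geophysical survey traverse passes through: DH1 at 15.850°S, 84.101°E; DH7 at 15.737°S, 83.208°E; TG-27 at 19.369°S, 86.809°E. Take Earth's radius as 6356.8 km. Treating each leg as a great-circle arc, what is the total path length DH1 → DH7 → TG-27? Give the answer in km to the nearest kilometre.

651 km

DH1→DH7: c = 0.015127 rad, d = 96.16 km
DH7→TG-27: c = 0.087221 rad, d = 554.44 km
Total = 96.16 + 554.44 = 650.60 km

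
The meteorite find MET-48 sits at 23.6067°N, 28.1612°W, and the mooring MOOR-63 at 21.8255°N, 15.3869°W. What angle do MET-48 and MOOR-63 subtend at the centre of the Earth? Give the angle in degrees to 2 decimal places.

11.91°

Δφ = -1.7812°,  Δλ = 12.7743°
a = sin²(Δφ/2) + cos φ₁ cos φ₂ sin²(Δλ/2) = 0.010769
c = 2·arcsin(√a) = 0.207920 rad = 11.9129°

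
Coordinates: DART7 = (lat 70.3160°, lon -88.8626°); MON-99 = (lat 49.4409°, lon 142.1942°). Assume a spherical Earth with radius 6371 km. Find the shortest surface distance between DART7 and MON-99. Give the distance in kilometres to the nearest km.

Δφ = -20.8751°,  Δλ = -128.9432°
a = sin²(Δφ/2) + cos φ₁ cos φ₂ sin²(Δλ/2) = 0.211162
c = 2·arcsin(√a) = 0.954918 rad = 54.7128°
d = R·c = 6371 × 0.954918 = 6083.8 km

6084 km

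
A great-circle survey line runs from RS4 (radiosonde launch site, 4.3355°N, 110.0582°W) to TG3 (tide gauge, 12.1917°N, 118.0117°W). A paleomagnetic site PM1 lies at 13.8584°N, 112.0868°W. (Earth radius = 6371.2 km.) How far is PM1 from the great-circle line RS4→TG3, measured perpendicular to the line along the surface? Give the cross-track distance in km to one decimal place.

584.4 km

δ₁₃ = central angle RS4→PM1 = 0.169834 rad  (haversine)
θ₁₃ = bearing RS4→PM1 = 348.268°,  θ₁₂ = bearing RS4→TG3 = 315.452°
dₓₜ = R·arcsin(sin δ₁₃ · sin(θ₁₃ − θ₁₂)) = 6371.2·arcsin(0.16902·sin(32.816°)) = 584.413 km
|dₓₜ| = 584.413 km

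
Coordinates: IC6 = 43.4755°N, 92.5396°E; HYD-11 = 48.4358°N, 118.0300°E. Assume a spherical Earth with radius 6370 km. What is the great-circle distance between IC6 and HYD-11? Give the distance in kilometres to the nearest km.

Δφ = 4.9603°,  Δλ = 25.4904°
a = sin²(Δφ/2) + cos φ₁ cos φ₂ sin²(Δλ/2) = 0.025305
c = 2·arcsin(√a) = 0.319511 rad = 18.3066°
d = R·c = 6370 × 0.319511 = 2035.3 km

2035 km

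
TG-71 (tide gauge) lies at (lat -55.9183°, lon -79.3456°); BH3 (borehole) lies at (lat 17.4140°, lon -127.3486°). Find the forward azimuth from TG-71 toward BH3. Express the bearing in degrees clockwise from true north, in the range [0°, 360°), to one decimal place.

314.5°

Δλ = -48.0030°
y = sin Δλ · cos φ₂ = -0.709118
x = cos φ₁ sin φ₂ − sin φ₁ cos φ₂ cos Δλ = 0.696475
θ = atan2(y, x) = -45.5154° → 314.4846° (mod 360°)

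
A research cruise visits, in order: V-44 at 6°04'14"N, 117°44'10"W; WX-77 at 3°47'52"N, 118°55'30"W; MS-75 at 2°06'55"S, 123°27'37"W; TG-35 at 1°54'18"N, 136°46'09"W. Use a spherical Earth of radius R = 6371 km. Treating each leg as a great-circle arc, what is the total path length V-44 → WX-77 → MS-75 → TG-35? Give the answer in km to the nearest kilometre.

V-44: φ = +6.07056°, λ = -117.73611°
WX-77: φ = +3.79778°, λ = -118.92500°
MS-75: φ = -2.11528°, λ = -123.46028°
TG-35: φ = +1.90500°, λ = -136.76917°
V-44→WX-77: c = 0.044731 rad, d = 284.98 km
WX-77→MS-75: c = 0.130036 rad, d = 828.46 km
MS-75→TG-35: c = 0.242604 rad, d = 1545.63 km
Total = 284.98 + 828.46 + 1545.63 = 2659.07 km

2659 km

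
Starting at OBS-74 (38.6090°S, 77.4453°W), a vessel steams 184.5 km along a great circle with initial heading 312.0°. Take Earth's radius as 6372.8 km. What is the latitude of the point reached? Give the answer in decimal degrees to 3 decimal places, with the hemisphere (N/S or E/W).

37.489°S

δ = d/R = 184.5/6372.8 = 0.028951 rad
φ₂ = arcsin(sin φ₁ cos δ + cos φ₁ sin δ cos θ)
   = arcsin(-0.62400·0.99958 + 0.78142·0.02895·0.66913) = -37.48872°
λ₂ = λ₁ + atan2(sin θ sin δ cos φ₁, cos δ − sin φ₁ sin φ₂) = -78.99884°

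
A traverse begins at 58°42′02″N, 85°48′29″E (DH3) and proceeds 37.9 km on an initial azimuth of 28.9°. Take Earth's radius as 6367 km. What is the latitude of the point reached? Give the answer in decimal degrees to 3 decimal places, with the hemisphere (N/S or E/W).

58.999°N

DH3: φ = +58.70056°, λ = +85.80806°
δ = d/R = 37.9/6367 = 0.005953 rad
φ₂ = arcsin(sin φ₁ cos δ + cos φ₁ sin δ cos θ)
   = arcsin(0.85446·0.99998 + 0.51951·0.00595·0.87546) = 58.99875°
λ₂ = λ₁ + atan2(sin θ sin δ cos φ₁, cos δ − sin φ₁ sin φ₂) = 86.12807°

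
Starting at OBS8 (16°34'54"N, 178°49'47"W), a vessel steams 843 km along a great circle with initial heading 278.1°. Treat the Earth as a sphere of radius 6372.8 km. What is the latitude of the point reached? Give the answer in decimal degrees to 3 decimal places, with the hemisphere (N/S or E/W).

OBS8: φ = +16.58167°, λ = -178.82972°
δ = d/R = 843/6372.8 = 0.132281 rad
φ₂ = arcsin(sin φ₁ cos δ + cos φ₁ sin δ cos θ)
   = arcsin(0.28538·0.99126 + 0.95841·0.13190·0.14090) = 17.49965°
λ₂ = λ₁ + atan2(sin θ sin δ cos φ₁, cos δ − sin φ₁ sin φ₂) = 173.30083°

17.500°N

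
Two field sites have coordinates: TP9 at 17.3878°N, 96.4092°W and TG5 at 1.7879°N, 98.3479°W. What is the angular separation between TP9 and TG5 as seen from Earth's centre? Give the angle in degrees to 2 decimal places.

15.72°

Δφ = -15.5999°,  Δλ = -1.9387°
a = sin²(Δφ/2) + cos φ₁ cos φ₂ sin²(Δλ/2) = 0.018691
c = 2·arcsin(√a) = 0.274293 rad = 15.7158°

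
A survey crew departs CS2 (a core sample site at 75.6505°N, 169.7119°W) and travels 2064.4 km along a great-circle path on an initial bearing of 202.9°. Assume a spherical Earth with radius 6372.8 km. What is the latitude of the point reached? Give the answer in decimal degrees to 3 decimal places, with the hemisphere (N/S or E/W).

δ = d/R = 2064.4/6372.8 = 0.323939 rad
φ₂ = arcsin(sin φ₁ cos δ + cos φ₁ sin δ cos θ)
   = arcsin(0.96880·0.94799 + 0.24784·0.31830·-0.92119) = 57.75173°
λ₂ = λ₁ + atan2(sin θ sin δ cos φ₁, cos δ − sin φ₁ sin φ₂) = 176.86588°

57.752°N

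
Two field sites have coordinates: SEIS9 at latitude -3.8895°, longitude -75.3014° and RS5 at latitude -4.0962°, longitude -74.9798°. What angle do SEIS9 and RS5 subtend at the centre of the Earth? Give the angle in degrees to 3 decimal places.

Δφ = -0.2067°,  Δλ = 0.3216°
a = sin²(Δφ/2) + cos φ₁ cos φ₂ sin²(Δλ/2) = 0.000011
c = 2·arcsin(√a) = 0.006661 rad = 0.3816°

0.382°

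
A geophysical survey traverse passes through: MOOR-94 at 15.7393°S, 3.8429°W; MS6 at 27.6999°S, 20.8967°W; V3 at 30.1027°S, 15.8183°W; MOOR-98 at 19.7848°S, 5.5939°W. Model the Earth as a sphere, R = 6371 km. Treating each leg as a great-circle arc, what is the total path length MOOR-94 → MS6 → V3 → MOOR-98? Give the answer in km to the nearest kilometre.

MOOR-94→MS6: c = 0.345757 rad, d = 2202.82 km
MS6→V3: c = 0.088188 rad, d = 561.85 km
V3→MOOR-98: c = 0.241828 rad, d = 1540.68 km
Total = 2202.82 + 561.85 + 1540.68 = 4305.35 km

4305 km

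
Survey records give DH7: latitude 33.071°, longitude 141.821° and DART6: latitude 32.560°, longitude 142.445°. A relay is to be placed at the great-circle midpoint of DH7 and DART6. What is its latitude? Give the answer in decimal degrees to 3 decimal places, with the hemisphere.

Bx = cos φ₂ cos Δλ = 0.842778,  By = cos φ₂ sin Δλ = 0.009179
φₘ = atan2(sin φ₁ + sin φ₂, √((cos φ₁ + Bx)² + By²)) = 32.81589°
λₘ = λ₁ + atan2(By, cos φ₁ + Bx) = 142.13390°

32.816°N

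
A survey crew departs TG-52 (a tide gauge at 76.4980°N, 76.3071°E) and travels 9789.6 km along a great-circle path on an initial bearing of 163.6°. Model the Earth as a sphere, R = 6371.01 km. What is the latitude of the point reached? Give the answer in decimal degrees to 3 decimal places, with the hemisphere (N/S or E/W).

δ = d/R = 9789.6/6371.01 = 1.536585 rad
φ₂ = arcsin(sin φ₁ cos δ + cos φ₁ sin δ cos θ)
   = arcsin(0.97236·0.03420 + 0.23348·0.99941·-0.95931) = -10.98721°
λ₂ = λ₁ + atan2(sin θ sin δ cos φ₁, cos δ − sin φ₁ sin φ₂) = 93.01216°

10.987°S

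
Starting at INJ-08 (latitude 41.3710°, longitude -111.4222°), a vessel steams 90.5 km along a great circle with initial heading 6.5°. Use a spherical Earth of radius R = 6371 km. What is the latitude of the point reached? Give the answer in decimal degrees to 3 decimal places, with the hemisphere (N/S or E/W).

δ = d/R = 90.5/6371 = 0.014205 rad
φ₂ = arcsin(sin φ₁ cos δ + cos φ₁ sin δ cos θ)
   = arcsin(0.66093·0.99990 + 0.75045·0.01420·0.99357) = 42.17959°
λ₂ = λ₁ + atan2(sin θ sin δ cos φ₁, cos δ − sin φ₁ sin φ₂) = -111.29787°

42.180°N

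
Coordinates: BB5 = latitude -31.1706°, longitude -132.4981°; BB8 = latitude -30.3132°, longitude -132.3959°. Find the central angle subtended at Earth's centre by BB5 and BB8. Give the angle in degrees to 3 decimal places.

0.862°

Δφ = 0.8574°,  Δλ = 0.1022°
a = sin²(Δφ/2) + cos φ₁ cos φ₂ sin²(Δλ/2) = 0.000057
c = 2·arcsin(√a) = 0.015043 rad = 0.8619°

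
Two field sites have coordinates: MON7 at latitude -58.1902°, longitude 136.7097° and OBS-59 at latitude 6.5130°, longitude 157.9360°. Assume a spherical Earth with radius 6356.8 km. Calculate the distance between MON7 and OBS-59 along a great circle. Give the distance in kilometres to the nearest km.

Δφ = 64.7032°,  Δλ = 21.2263°
a = sin²(Δφ/2) + cos φ₁ cos φ₂ sin²(Δλ/2) = 0.304111
c = 2·arcsin(√a) = 1.168233 rad = 66.9348°
d = R·c = 6356.8 × 1.168233 = 7426.2 km

7426 km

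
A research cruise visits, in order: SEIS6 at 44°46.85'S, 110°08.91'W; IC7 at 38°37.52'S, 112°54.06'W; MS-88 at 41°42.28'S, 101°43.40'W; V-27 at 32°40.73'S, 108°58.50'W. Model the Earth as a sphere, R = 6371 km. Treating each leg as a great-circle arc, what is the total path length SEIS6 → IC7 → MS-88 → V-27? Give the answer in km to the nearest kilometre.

2921 km

SEIS6: φ = -44.78083°, λ = -110.14850°
IC7: φ = -38.62533°, λ = -112.90100°
MS-88: φ = -41.70467°, λ = -101.72333°
V-27: φ = -32.67883°, λ = -108.97500°
SEIS6→IC7: c = 0.113244 rad, d = 721.48 km
IC7→MS-88: c = 0.158330 rad, d = 1008.72 km
MS-88→V-27: c = 0.186866 rad, d = 1190.52 km
Total = 721.48 + 1008.72 + 1190.52 = 2920.72 km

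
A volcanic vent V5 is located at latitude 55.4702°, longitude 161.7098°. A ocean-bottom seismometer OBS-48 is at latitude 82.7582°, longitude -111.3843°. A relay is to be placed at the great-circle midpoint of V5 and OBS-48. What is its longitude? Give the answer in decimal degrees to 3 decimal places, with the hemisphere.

174.086°E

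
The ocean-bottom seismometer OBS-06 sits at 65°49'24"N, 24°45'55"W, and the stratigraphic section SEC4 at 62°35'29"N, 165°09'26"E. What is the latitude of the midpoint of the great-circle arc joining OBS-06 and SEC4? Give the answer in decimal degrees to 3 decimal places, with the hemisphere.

OBS-06: φ = +65.82333°, λ = -24.76528°
SEC4: φ = +62.59139°, λ = +165.15722°
Bx = cos φ₂ cos Δλ = -0.453447,  By = cos φ₂ sin Δλ = -0.079323
φₘ = atan2(sin φ₁ + sin φ₂, √((cos φ₁ + Bx)² + By²)) = 87.11674°
λₘ = λ₁ + atan2(By, cos φ₁ + Bx) = -143.72468°

87.117°N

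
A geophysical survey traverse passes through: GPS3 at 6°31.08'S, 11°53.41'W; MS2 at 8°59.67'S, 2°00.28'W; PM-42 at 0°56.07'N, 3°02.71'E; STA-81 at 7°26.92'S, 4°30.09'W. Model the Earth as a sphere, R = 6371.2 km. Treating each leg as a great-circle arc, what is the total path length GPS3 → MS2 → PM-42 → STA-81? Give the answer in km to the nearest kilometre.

GPS3: φ = -6.51800°, λ = -11.89017°
MS2: φ = -8.99450°, λ = -2.00467°
PM-42: φ = +0.93450°, λ = +3.04517°
STA-81: φ = -7.44867°, λ = -4.50150°
GPS3→MS2: c = 0.176318 rad, d = 1123.36 km
MS2→PM-42: c = 0.194270 rad, d = 1237.73 km
PM-42→STA-81: c = 0.196645 rad, d = 1252.86 km
Total = 1123.36 + 1237.73 + 1252.86 = 3613.95 km

3614 km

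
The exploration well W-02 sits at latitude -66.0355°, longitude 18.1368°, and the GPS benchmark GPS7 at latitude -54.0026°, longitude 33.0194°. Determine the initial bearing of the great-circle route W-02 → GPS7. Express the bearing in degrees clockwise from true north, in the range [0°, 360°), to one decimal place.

Δλ = 14.8826°
y = sin Δλ · cos φ₂ = 0.150957
x = cos φ₁ sin φ₂ − sin φ₁ cos φ₂ cos Δλ = 0.190456
θ = atan2(y, x) = 38.4006° → 38.4006° (mod 360°)

38.4°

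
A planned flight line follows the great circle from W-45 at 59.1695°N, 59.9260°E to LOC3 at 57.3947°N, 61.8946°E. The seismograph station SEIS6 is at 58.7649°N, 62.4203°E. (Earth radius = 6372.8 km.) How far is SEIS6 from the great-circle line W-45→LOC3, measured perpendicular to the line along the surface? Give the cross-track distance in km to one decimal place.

101.3 km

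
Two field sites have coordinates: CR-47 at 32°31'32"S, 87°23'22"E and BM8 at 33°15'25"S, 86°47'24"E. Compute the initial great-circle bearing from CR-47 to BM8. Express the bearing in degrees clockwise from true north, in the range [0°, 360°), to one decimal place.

CR-47: φ = -32.52556°, λ = +87.38944°
BM8: φ = -33.25694°, λ = +86.79000°
Δλ = -0.5994°
y = sin Δλ · cos φ₂ = -0.008749
x = cos φ₁ sin φ₂ − sin φ₁ cos φ₂ cos Δλ = -0.012789
θ = atan2(y, x) = -145.6259° → 214.3741° (mod 360°)

214.4°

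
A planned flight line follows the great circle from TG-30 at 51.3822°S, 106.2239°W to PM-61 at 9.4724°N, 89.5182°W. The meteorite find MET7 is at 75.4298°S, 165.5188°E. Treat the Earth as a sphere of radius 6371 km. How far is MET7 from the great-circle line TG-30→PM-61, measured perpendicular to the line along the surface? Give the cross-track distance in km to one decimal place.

δ₁₃ = central angle TG-30→MET7 = 0.705983 rad  (haversine)
θ₁₃ = bearing TG-30→MET7 = 202.803°,  θ₁₂ = bearing TG-30→PM-61 = 18.634°
dₓₜ = R·arcsin(sin δ₁₃ · sin(θ₁₃ − θ₁₂)) = 6371·arcsin(0.64878·sin(184.169°)) = -300.637 km
|dₓₜ| = 300.637 km

300.6 km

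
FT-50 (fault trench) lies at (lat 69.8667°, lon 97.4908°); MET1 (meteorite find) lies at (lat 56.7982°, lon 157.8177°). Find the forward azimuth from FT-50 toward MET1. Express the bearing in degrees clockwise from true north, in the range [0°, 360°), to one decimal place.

86.0°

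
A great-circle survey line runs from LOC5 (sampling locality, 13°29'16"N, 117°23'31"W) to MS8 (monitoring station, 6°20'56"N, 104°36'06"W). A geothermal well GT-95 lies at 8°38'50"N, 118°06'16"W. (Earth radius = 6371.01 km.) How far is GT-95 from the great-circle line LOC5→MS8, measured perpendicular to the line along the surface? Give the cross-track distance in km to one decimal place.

510.9 km

LOC5: φ = +13.48778°, λ = -117.39194°
MS8: φ = +6.34889°, λ = -104.60167°
GT-95: φ = +8.64722°, λ = -118.10444°
δ₁₃ = central angle LOC5→GT-95 = 0.085360 rad  (haversine)
θ₁₃ = bearing LOC5→GT-95 = 188.291°,  θ₁₂ = bearing LOC5→MS8 = 118.310°
dₓₜ = R·arcsin(sin δ₁₃ · sin(θ₁₃ − θ₁₂)) = 6371.01·arcsin(0.08526·sin(69.980°)) = 510.896 km
|dₓₜ| = 510.896 km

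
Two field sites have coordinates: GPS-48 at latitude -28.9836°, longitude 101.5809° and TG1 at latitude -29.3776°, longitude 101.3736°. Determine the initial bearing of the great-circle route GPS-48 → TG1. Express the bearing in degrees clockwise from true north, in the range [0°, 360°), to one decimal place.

204.6°

Δλ = -0.2073°
y = sin Δλ · cos φ₂ = -0.003153
x = cos φ₁ sin φ₂ − sin φ₁ cos φ₂ cos Δλ = -0.006879
θ = atan2(y, x) = -155.3779° → 204.6221° (mod 360°)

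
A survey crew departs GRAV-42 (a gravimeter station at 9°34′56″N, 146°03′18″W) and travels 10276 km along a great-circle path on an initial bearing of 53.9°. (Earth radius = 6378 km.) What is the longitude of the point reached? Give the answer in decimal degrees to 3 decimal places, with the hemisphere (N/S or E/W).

46.369°W

GRAV-42: φ = +9.58222°, λ = -146.05500°
δ = d/R = 10276/6378 = 1.611163 rad
φ₂ = arcsin(sin φ₁ cos δ + cos φ₁ sin δ cos θ)
   = arcsin(0.16646·-0.04036 + 0.98605·0.99919·0.58920) = 35.01457°
λ₂ = λ₁ + atan2(sin θ sin δ cos φ₁, cos δ − sin φ₁ sin φ₂) = -46.36930°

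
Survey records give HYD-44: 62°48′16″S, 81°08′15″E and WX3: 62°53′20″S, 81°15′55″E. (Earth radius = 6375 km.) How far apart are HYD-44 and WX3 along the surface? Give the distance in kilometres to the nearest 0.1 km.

HYD-44: φ = -62.80444°, λ = +81.13750°
WX3: φ = -62.88889°, λ = +81.26528°
Δφ = -0.0844°,  Δλ = 0.1278°
a = sin²(Δφ/2) + cos φ₁ cos φ₂ sin²(Δλ/2) = 0.000001
c = 2·arcsin(√a) = 0.001791 rad = 0.1026°
d = R·c = 6375 × 0.001791 = 11.4 km

11.4 km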